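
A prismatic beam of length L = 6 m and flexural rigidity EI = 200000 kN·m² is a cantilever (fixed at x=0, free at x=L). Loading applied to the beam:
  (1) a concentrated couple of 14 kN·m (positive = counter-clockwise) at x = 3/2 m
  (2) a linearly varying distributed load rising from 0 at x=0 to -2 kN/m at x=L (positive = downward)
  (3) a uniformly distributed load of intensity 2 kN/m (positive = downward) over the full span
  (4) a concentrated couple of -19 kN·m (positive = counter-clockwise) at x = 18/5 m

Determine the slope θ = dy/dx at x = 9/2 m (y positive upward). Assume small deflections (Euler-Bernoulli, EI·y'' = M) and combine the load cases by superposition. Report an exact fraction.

θ(9/2) = -41811/128000000 rad

Load 1 — applied couple M₀=14 kN·m at a=3/2 m (b=L-a=9/2):
  θ_1 = M₀a/EI  [x>a] = 14·(3/2)/200000 = 21/200000 rad
Load 2 — triangular load w₀=-2 kN/m (0→w₀ over full span):
  θ_2 = (w₀Lx²/4-w₀L²x/3-w₀x⁴/(24L))/EI = ((-2)·6·(9/2)²/4-(-2)·6²·(9/2)/3-(-2)·(9/2)⁴/(24·6))/200000 = 6777/25600000 rad
Load 3 — uniform load w=2 kN/m over full span:
  θ_3 = -wx(x²-3Lx+3L²)/(6EI) = -2·(9/2)·((9/2)²-3·6·(9/2)+3·6²)/(6·200000) = -567/1600000 rad
Load 4 — applied couple M₀=-19 kN·m at a=18/5 m (b=L-a=12/5):
  θ_4 = M₀a/EI  [x>a] = (-19)·(18/5)/200000 = -171/500000 rad
Superposition: θ = Σ θ_i = -41811/128000000 rad ≈ -0.000327 rad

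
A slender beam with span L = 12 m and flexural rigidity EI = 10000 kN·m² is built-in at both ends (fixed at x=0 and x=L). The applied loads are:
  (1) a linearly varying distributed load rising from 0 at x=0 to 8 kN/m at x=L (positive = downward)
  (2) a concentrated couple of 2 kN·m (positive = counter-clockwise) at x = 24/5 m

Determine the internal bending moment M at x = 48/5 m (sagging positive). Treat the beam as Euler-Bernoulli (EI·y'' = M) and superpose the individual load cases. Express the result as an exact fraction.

M(48/5) = 8/5 kN·m

Load 1 — triangular load w₀=8 kN/m (0→w₀ over full span):
  M_1 = 3w₀Lx/20 - w₀L²/30 - w₀x³/(6L) = 3·8·12·(48/5)/20 - 8·12²/30 - 8·(48/5)³/(6·12) = 192/125 kN·m
Load 2 — applied couple M₀=2 kN·m at a=24/5 m (b=L-a=36/5):
  M_2 = R_Ax - M_A - M₀  [x>a] with R_A=6/25, M_A=6/25 = (6/25)·(48/5) - (6/25) - 2 = 8/125 kN·m
Superposition: M = Σ M_i = 8/5 kN·m ≈ 1.600000 kN·m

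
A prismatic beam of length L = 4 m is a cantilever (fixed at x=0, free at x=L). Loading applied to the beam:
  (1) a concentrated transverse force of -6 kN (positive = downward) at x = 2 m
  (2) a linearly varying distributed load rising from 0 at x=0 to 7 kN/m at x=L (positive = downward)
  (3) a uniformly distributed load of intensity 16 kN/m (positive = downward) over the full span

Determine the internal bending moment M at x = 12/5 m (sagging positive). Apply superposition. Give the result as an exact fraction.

Load 1 — point force P=-6 kN at a=2 m (b=L-a=2):
  M_1 = 0  [x>a] = 0 kN·m
Load 2 — triangular load w₀=7 kN/m (0→w₀ over full span):
  M_2 = w₀Lx/2 - w₀L²/3 - w₀x³/(6L) = 7·4·(12/5)/2 - 7·4²/3 - 7·(12/5)³/(6·4) = -2912/375 kN·m
Load 3 — uniform load w=16 kN/m over full span:
  M_3 = -w(L-x)²/2 = -16·(4-(12/5))²/2 = -512/25 kN·m
Superposition: M = Σ M_i = -10592/375 kN·m ≈ -28.245333 kN·m

M(12/5) = -10592/375 kN·m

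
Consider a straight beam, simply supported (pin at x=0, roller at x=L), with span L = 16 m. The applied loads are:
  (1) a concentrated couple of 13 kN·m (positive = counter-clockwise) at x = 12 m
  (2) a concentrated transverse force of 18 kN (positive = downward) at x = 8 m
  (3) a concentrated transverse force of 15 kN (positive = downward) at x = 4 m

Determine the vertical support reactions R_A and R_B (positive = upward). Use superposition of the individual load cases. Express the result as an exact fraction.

Load 1 — applied couple M₀=13 kN·m at a=12 m (b=L-a=4):
  R_A = M₀/L = 13/16 kN
  R_B = -M₀/L = -13/16 kN
Load 2 — point force P=18 kN at a=8 m (b=L-a=8):
  R_A = Pb/L = 18·8/16 = 9 kN
  R_B = Pa/L = 18·8/16 = 9 kN
Load 3 — point force P=15 kN at a=4 m (b=L-a=12):
  R_A = Pb/L = 15·12/16 = 45/4 kN
  R_B = Pa/L = 15·4/16 = 15/4 kN
Superposition: R_A = 337/16 kN, R_B = 191/16 kN

R_A = 337/16 kN, R_B = 191/16 kN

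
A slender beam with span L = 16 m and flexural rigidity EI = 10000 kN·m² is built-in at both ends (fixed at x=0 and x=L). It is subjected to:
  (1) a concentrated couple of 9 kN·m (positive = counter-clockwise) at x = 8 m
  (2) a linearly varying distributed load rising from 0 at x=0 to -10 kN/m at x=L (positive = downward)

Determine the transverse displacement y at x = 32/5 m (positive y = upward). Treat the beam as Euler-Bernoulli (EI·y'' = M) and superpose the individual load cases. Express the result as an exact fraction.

y(32/5) = 145656/1953125 m

Load 1 — applied couple M₀=9 kN·m at a=8 m (b=L-a=8):
  y_1 = (R_Ax³/6 - M_Ax²/2)/EI  [x≤a] with R_A=27/32, M_A=9/4 = ((27/32)·(32/5)³/6 - (9/4)·(32/5)²/2)/10000 = -72/78125 m
Load 2 — triangular load w₀=-10 kN/m (0→w₀ over full span):
  y_2 = -w₀x²(L-x)²(x+2L)/(120LEI) = -(-10)·(32/5)²·(16-(32/5))²·((32/5)+2·16)/(120·16·10000) = 147456/1953125 m
Superposition: y = Σ y_i = 145656/1953125 m ≈ 0.074576 m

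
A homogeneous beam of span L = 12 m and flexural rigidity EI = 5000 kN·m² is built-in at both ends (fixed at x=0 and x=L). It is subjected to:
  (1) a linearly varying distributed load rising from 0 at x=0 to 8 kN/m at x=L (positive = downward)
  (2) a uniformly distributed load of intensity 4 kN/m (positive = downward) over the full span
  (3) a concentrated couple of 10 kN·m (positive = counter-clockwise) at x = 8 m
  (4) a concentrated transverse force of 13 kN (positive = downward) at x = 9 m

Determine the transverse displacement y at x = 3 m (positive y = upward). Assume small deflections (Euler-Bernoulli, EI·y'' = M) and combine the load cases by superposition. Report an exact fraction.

y(3) = -84677/1600000 m

Load 1 — triangular load w₀=8 kN/m (0→w₀ over full span):
  y_1 = -w₀x²(L-x)²(x+2L)/(120LEI) = -8·3²·(12-3)²·(3+2·12)/(120·12·5000) = -2187/100000 m
Load 2 — uniform load w=4 kN/m over full span:
  y_2 = -wx²(L-x)²/(24EI) = -4·3²·(12-3)²/(24·5000) = -243/10000 m
Load 3 — applied couple M₀=10 kN·m at a=8 m (b=L-a=4):
  y_3 = (R_Ax³/6 - M_Ax²/2)/EI  [x≤a] with R_A=10/9, M_A=10/3 = ((10/9)·3³/6 - (10/3)·3²/2)/5000 = -1/500 m
Load 4 — point force P=13 kN at a=9 m (b=L-a=3):
  y_4 = -Pb²x²(3aL-(3a+b)x)/(6L³EI)  [x≤a] = -13·3²·3²·(3·9·12-(3·9+3)·3)/(6·12³·5000) = -1521/320000 m
Superposition: y = Σ y_i = -84677/1600000 m ≈ -0.052923 m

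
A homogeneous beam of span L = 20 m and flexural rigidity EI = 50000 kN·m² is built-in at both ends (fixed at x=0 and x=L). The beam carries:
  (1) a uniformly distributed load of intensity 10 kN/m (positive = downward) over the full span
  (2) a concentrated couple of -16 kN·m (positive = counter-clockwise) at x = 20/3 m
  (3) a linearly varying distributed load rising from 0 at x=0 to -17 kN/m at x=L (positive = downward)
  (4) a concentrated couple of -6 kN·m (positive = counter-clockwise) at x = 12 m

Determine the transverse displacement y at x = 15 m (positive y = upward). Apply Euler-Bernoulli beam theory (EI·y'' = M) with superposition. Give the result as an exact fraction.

Load 1 — uniform load w=10 kN/m over full span:
  y_1 = -wx²(L-x)²/(24EI) = -10·15²·(20-15)²/(24·50000) = -3/64 m
Load 2 — applied couple M₀=-16 kN·m at a=20/3 m (b=L-a=40/3):
  y_2 = (R_Ax³/6 - M_Ax²/2 - M₀(x-a)²/2)/EI  [x>a] with R_A=-16/15, M_A=0 = ((-16/15)·15³/6 - 0·15²/2 - (-16)·(15-(20/3))²/2)/50000 = -1/1125 m
Load 3 — triangular load w₀=-17 kN/m (0→w₀ over full span):
  y_3 = -w₀x²(L-x)²(x+2L)/(120LEI) = -(-17)·15²·(20-15)²·(15+2·20)/(120·20·50000) = 561/12800 m
Load 4 — applied couple M₀=-6 kN·m at a=12 m (b=L-a=8):
  y_4 = (R_Ax³/6 - M_Ax²/2 - M₀(x-a)²/2)/EI  [x>a] with R_A=-54/125, M_A=-48/25 = ((-54/125)·15³/6 - (-48/25)·15²/2 - (-6)·(15-12)²/2)/50000 = 0 m
Superposition: y = Σ y_i = -2267/576000 m ≈ -0.003936 m

y(15) = -2267/576000 m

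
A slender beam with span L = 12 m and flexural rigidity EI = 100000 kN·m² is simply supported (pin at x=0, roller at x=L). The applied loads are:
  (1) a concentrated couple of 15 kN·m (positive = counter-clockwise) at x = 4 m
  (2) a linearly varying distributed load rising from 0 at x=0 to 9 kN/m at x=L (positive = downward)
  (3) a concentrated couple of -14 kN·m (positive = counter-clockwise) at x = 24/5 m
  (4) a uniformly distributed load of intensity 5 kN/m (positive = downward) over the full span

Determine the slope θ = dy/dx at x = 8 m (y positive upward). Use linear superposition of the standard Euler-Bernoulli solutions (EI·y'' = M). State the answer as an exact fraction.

θ(8) = 3927/1250000 rad

Load 1 — applied couple M₀=15 kN·m at a=4 m (b=L-a=8):
  θ_1 = (M₀x²/(2L)-M₀(x-a)+C₁)/EI  [x>a] with C₁=M₀(3b²-L²)/(6L)=10 = (15·8²/(2·12)-15·(8-4)+10)/100000 = -1/10000 rad
Load 2 — triangular load w₀=9 kN/m (0→w₀ over full span):
  θ_2 = -w₀(7L⁴-30L²x²+15x⁴)/(360LEI) = -9·(7·12⁴-30·12²·8²+15·8⁴)/(360·12·100000) = 91/62500 rad
Load 3 — applied couple M₀=-14 kN·m at a=24/5 m (b=L-a=36/5):
  θ_3 = (M₀x²/(2L)-M₀(x-a)+C₁)/EI  [x>a] with C₁=M₀(3b²-L²)/(6L)=-56/25 = ((-14)·8²/(2·12)-(-14)·(8-(24/5))+(-56/25))/100000 = 49/937500 rad
Load 4 — uniform load w=5 kN/m over full span:
  θ_4 = -w(L³-6Lx²+4x³)/(24EI) = -5·(12³-6·12·8²+4·8³)/(24·100000) = 13/7500 rad
Superposition: θ = Σ θ_i = 3927/1250000 rad ≈ 0.003142 rad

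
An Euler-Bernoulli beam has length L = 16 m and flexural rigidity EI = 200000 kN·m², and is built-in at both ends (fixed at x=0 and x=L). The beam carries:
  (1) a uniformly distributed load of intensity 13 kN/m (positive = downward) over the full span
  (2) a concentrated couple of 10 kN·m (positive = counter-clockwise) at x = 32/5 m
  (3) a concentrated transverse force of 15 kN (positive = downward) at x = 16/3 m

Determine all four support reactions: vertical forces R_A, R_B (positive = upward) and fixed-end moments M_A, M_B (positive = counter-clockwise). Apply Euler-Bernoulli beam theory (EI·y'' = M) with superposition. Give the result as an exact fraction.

Load 1 — uniform load w=13 kN/m over full span:
  R_A = wL/2 = 13·16/2 = 104 kN
  M_A = wL²/12 = 13·16²/12 = 832/3 kN·m
  R_B = wL/2 = 13·16/2 = 104 kN
  M_B = -wL²/12 = -13·16²/12 = -832/3 kN·m
Load 2 — applied couple M₀=10 kN·m at a=32/5 m (b=L-a=48/5):
  R_A = 6M₀ab/L³ = 6·10·(32/5)·(48/5)/16³ = 9/10 kN
  M_A = M₀b(2a-b)/L² = 10·(48/5)·(2·(32/5)-(48/5))/16² = 6/5 kN·m
  R_B = -6M₀ab/L³ = -6·10·(32/5)·(48/5)/16³ = -9/10 kN
  M_B = M₀a(2b-a)/L² = 10·(32/5)·(2·(48/5)-(32/5))/16² = 16/5 kN·m
Load 3 — point force P=15 kN at a=16/3 m (b=L-a=32/3):
  R_A = Pb²(3a+b)/L³ = 15·(32/3)²·(3·(16/3)+(32/3))/16³ = 100/9 kN
  M_A = Pab²/L² = 15·(16/3)·(32/3)²/16² = 320/9 kN·m
  R_B = Pa²(a+3b)/L³ = 15·(16/3)²·((16/3)+3·(32/3))/16³ = 35/9 kN
  M_B = -Pa²b/L² = -15·(16/3)²·(32/3)/16² = -160/9 kN·m
Superposition: R_A = 10441/90 kN, M_A = 14134/45 kN·m, R_B = 9629/90 kN, M_B = -13136/45 kN·m

R_A = 10441/90 kN, M_A = 14134/45 kN·m, R_B = 9629/90 kN, M_B = -13136/45 kN·m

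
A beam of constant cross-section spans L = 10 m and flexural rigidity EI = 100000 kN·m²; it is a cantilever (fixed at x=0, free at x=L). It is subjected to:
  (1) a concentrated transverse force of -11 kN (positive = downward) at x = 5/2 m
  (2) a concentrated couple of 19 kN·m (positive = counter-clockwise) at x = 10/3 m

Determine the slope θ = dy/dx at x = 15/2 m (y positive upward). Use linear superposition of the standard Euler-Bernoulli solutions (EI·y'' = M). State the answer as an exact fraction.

Load 1 — point force P=-11 kN at a=5/2 m (b=L-a=15/2):
  θ_1 = -Pa²/(2EI)  [x>a] = -(-11)·(5/2)²/(2·100000) = 11/32000 rad
Load 2 — applied couple M₀=19 kN·m at a=10/3 m (b=L-a=20/3):
  θ_2 = M₀a/EI  [x>a] = 19·(10/3)/100000 = 19/30000 rad
Superposition: θ = Σ θ_i = 469/480000 rad ≈ 0.000977 rad

θ(15/2) = 469/480000 rad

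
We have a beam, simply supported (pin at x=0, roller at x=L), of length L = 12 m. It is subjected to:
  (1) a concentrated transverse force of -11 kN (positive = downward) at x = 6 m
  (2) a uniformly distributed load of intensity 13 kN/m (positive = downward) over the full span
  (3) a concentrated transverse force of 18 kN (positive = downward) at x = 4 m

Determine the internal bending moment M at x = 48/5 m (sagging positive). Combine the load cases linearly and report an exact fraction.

Load 1 — point force P=-11 kN at a=6 m (b=L-a=6):
  M_1 = Pa(L-x)/L  [x>a] = (-11)·6·(12-(48/5))/12 = -66/5 kN·m
Load 2 — uniform load w=13 kN/m over full span:
  M_2 = wx(L-x)/2 = 13·(48/5)·(12-(48/5))/2 = 3744/25 kN·m
Load 3 — point force P=18 kN at a=4 m (b=L-a=8):
  M_3 = Pa(L-x)/L  [x>a] = 18·4·(12-(48/5))/12 = 72/5 kN·m
Superposition: M = Σ M_i = 3774/25 kN·m ≈ 150.960000 kN·m

M(48/5) = 3774/25 kN·m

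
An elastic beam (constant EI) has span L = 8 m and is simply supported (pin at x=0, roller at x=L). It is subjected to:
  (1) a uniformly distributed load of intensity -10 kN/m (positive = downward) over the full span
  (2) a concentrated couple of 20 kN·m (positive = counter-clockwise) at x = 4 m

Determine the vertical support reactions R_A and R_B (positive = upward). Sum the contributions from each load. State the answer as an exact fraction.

Load 1 — uniform load w=-10 kN/m over full span:
  R_A = wL/2 = (-10)·8/2 = -40 kN
  R_B = wL/2 = (-10)·8/2 = -40 kN
Load 2 — applied couple M₀=20 kN·m at a=4 m (b=L-a=4):
  R_A = M₀/L = 20/8 = 5/2 kN
  R_B = -M₀/L = -20/8 = -5/2 kN
Superposition: R_A = -75/2 kN, R_B = -85/2 kN

R_A = -75/2 kN, R_B = -85/2 kN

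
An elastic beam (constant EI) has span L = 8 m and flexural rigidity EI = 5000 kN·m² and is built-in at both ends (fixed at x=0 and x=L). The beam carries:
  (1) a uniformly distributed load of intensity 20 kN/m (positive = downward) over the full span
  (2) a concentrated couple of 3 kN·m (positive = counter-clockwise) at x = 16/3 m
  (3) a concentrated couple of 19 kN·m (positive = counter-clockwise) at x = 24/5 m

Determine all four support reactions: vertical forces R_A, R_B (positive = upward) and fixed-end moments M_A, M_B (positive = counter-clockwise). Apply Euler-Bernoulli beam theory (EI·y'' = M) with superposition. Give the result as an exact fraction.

R_A = 2098/25 kN, M_A = 8531/75 kN·m, R_B = 1902/25 kN, M_B = -7829/75 kN·m

Load 1 — uniform load w=20 kN/m over full span:
  R_A = wL/2 = 20·8/2 = 80 kN
  M_A = wL²/12 = 20·8²/12 = 320/3 kN·m
  R_B = wL/2 = 20·8/2 = 80 kN
  M_B = -wL²/12 = -20·8²/12 = -320/3 kN·m
Load 2 — applied couple M₀=3 kN·m at a=16/3 m (b=L-a=8/3):
  R_A = 6M₀ab/L³ = 6·3·(16/3)·(8/3)/8³ = 1/2 kN
  M_A = M₀b(2a-b)/L² = 3·(8/3)·(2·(16/3)-(8/3))/8² = 1 kN·m
  R_B = -6M₀ab/L³ = -6·3·(16/3)·(8/3)/8³ = -1/2 kN
  M_B = M₀a(2b-a)/L² = 3·(16/3)·(2·(8/3)-(16/3))/8² = 0 kN·m
Load 3 — applied couple M₀=19 kN·m at a=24/5 m (b=L-a=16/5):
  R_A = 6M₀ab/L³ = 6·19·(24/5)·(16/5)/8³ = 171/50 kN
  M_A = M₀b(2a-b)/L² = 19·(16/5)·(2·(24/5)-(16/5))/8² = 152/25 kN·m
  R_B = -6M₀ab/L³ = -6·19·(24/5)·(16/5)/8³ = -171/50 kN
  M_B = M₀a(2b-a)/L² = 19·(24/5)·(2·(16/5)-(24/5))/8² = 57/25 kN·m
Superposition: R_A = 2098/25 kN, M_A = 8531/75 kN·m, R_B = 1902/25 kN, M_B = -7829/75 kN·m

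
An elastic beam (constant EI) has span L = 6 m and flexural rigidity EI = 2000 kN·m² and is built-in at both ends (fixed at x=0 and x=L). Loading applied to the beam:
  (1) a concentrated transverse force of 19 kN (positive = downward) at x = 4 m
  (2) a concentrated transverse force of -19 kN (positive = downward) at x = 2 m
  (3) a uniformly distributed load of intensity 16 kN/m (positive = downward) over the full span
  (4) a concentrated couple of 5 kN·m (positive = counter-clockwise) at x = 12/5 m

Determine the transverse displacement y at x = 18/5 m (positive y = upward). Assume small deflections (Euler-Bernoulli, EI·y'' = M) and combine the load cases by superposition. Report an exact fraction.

y(18/5) = -24079/937500 m

Load 1 — point force P=19 kN at a=4 m (b=L-a=2):
  y_1 = -Pb²x²(3aL-(3a+b)x)/(6L³EI)  [x≤a] = -19·2²·(18/5)²·(3·4·6-(3·4+2)·(18/5))/(6·6³·2000) = -513/62500 m
Load 2 — point force P=-19 kN at a=2 m (b=L-a=4):
  y_2 = -Pa²(L-x)²(3bL-(3b+a)(L-x))/(6L³EI)  [x>a] = -(-19)·2²·(6-(18/5))²·(3·4·6-(3·4+2)·(6-(18/5)))/(6·6³·2000) = 304/46875 m
Load 3 — uniform load w=16 kN/m over full span:
  y_3 = -wx²(L-x)²/(24EI) = -16·(18/5)²·(6-(18/5))²/(24·2000) = -1944/78125 m
Load 4 — applied couple M₀=5 kN·m at a=12/5 m (b=L-a=18/5):
  y_4 = (R_Ax³/6 - M_Ax²/2 - M₀(x-a)²/2)/EI  [x>a] with R_A=6/5, M_A=3/5 = ((6/5)·(18/5)³/6 - (3/5)·(18/5)²/2 - 5·((18/5)-(12/5))²/2)/2000 = 72/78125 m
Superposition: y = Σ y_i = -24079/937500 m ≈ -0.025684 m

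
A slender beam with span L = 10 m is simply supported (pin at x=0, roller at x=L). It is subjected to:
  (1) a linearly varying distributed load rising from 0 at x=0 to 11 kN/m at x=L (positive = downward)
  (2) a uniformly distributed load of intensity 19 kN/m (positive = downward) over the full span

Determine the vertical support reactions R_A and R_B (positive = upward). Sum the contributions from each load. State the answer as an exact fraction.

R_A = 340/3 kN, R_B = 395/3 kN

Load 1 — triangular load w₀=11 kN/m (0→w₀ over full span):
  R_A = w₀L/6 = 11·10/6 = 55/3 kN
  R_B = w₀L/3 = 11·10/3 = 110/3 kN
Load 2 — uniform load w=19 kN/m over full span:
  R_A = wL/2 = 19·10/2 = 95 kN
  R_B = wL/2 = 19·10/2 = 95 kN
Superposition: R_A = 340/3 kN, R_B = 395/3 kN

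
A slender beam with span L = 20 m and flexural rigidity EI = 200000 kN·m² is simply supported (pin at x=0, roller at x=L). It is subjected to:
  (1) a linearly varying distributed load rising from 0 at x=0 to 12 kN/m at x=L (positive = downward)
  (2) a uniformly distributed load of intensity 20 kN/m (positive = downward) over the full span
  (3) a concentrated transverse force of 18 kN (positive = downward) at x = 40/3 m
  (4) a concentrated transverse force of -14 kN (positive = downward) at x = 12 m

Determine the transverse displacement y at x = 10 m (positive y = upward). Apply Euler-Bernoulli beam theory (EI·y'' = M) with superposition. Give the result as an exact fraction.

y(10) = -122669/450000 m

Load 1 — triangular load w₀=12 kN/m (0→w₀ over full span):
  y_1 = -w₀x(7L⁴-10L²x²+3x⁴)/(360LEI) = -12·10·(7·20⁴-10·20²·10²+3·10⁴)/(360·20·200000) = -1/16 m
Load 2 — uniform load w=20 kN/m over full span:
  y_2 = -wx(L³-2Lx²+x³)/(24EI) = -20·10·(20³-2·20·10²+10³)/(24·200000) = -5/24 m
Load 3 — point force P=18 kN at a=40/3 m (b=L-a=20/3):
  y_3 = -Pbx(L²-b²-x²)/(6LEI)  [x≤a] = -18·(20/3)·10·(20²-(20/3)²-10²)/(6·20·200000) = -23/1800 m
Load 4 — point force P=-14 kN at a=12 m (b=L-a=8):
  y_4 = -Pbx(L²-b²-x²)/(6LEI)  [x≤a] = -(-14)·8·10·(20²-8²-10²)/(6·20·200000) = 413/37500 m
Superposition: y = Σ y_i = -122669/450000 m ≈ -0.272598 m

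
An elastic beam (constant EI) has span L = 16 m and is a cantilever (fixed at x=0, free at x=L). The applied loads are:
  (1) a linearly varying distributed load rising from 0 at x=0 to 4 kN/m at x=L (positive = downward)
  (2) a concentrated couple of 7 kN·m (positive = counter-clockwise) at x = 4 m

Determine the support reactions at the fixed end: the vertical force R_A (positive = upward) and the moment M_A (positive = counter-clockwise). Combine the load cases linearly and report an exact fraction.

R_A = 32 kN, M_A = 1003/3 kN·m

Load 1 — triangular load w₀=4 kN/m (0→w₀ over full span):
  R_A = w₀L/2 = 4·16/2 = 32 kN
  M_A = w₀L²/3 = 4·16²/3 = 1024/3 kN·m
Load 2 — applied couple M₀=7 kN·m at a=4 m (b=L-a=12):
  R_A = 0 kN
  M_A = -M₀ = -7 kN·m
Superposition: R_A = 32 kN, M_A = 1003/3 kN·m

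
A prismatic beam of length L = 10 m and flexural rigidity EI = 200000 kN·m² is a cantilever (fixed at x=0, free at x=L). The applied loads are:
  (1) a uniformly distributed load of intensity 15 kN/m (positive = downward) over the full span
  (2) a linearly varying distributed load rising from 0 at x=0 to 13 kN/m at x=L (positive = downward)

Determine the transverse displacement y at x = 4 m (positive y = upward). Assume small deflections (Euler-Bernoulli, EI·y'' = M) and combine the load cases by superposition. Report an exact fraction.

y(4) = -34427/937500 m

Load 1 — uniform load w=15 kN/m over full span:
  y_1 = -wx²(x²-4Lx+6L²)/(24EI) = -15·4²·(4²-4·10·4+6·10²)/(24·200000) = -57/2500 m
Load 2 — triangular load w₀=13 kN/m (0→w₀ over full span):
  y_2 = (w₀Lx³/12-w₀L²x²/6-w₀x⁵/(120L))/EI = (13·10·4³/12-13·10²·4²/6-13·4⁵/(120·10))/200000 = -3263/234375 m
Superposition: y = Σ y_i = -34427/937500 m ≈ -0.036722 m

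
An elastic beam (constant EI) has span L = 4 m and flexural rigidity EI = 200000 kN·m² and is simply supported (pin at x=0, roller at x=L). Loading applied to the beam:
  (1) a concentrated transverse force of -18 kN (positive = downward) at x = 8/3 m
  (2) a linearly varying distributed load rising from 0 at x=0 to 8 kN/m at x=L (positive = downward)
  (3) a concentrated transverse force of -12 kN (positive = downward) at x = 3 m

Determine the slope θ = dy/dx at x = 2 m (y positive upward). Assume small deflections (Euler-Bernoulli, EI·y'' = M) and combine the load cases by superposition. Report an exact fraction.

θ(2) = 31/2000000 rad

Load 1 — point force P=-18 kN at a=8/3 m (b=L-a=4/3):
  θ_1 = -Pb(L²-b²-3x²)/(6LEI)  [x≤a] = -(-18)·(4/3)·(4²-(4/3)²-3·2²)/(6·4·200000) = 1/90000 rad
Load 2 — triangular load w₀=8 kN/m (0→w₀ over full span):
  θ_2 = -w₀(7L⁴-30L²x²+15x⁴)/(360LEI) = -8·(7·4⁴-30·4²·2²+15·2⁴)/(360·4·200000) = -7/2250000 rad
Load 3 — point force P=-12 kN at a=3 m (b=L-a=1):
  θ_3 = -Pb(L²-b²-3x²)/(6LEI)  [x≤a] = -(-12)·1·(4²-1²-3·2²)/(6·4·200000) = 3/400000 rad
Superposition: θ = Σ θ_i = 31/2000000 rad ≈ 0.000016 rad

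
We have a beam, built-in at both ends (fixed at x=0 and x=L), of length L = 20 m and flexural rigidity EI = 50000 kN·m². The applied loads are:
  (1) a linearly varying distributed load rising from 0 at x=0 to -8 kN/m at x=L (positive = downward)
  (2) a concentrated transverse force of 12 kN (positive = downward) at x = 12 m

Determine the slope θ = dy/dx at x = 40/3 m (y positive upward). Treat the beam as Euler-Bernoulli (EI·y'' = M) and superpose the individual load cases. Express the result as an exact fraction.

θ(40/3) = -9626/3796875 rad

Load 1 — triangular load w₀=-8 kN/m (0→w₀ over full span):
  θ_1 = -w₀(2x(L-x)(L-2x)(x+2L)+x²(L-x)²)/(120LEI) = -(-8)·(2·(40/3)·(20-(40/3))·(20-2·(40/3))·((40/3)+2·20)+(40/3)²·(20-(40/3))²)/(120·20·50000) = -112/30375 rad
Load 2 — point force P=12 kN at a=12 m (b=L-a=8):
  θ_2 = Pa²(L-x)(2bL-(3b+a)(L-x))/(2L³EI)  [x>a] = 12·12²·(20-(40/3))·(2·8·20-(3·8+12)·(20-(40/3)))/(2·20³·50000) = 18/15625 rad
Superposition: θ = Σ θ_i = -9626/3796875 rad ≈ -0.002535 rad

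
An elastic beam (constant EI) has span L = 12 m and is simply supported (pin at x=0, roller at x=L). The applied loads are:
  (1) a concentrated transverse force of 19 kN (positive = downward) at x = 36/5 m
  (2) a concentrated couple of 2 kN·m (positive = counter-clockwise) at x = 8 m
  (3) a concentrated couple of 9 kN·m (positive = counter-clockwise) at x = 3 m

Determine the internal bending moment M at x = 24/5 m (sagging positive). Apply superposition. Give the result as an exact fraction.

Load 1 — point force P=19 kN at a=36/5 m (b=L-a=24/5):
  M_1 = Pbx/L  [x≤a] = 19·(24/5)·(24/5)/12 = 912/25 kN·m
Load 2 — applied couple M₀=2 kN·m at a=8 m (b=L-a=4):
  M_2 = M₀x/L  [x≤a] = 2·(24/5)/12 = 4/5 kN·m
Load 3 — applied couple M₀=9 kN·m at a=3 m (b=L-a=9):
  M_3 = M₀x/L - M₀  [x>a] = 9·(24/5)/12 - 9 = -27/5 kN·m
Superposition: M = Σ M_i = 797/25 kN·m ≈ 31.880000 kN·m

M(24/5) = 797/25 kN·m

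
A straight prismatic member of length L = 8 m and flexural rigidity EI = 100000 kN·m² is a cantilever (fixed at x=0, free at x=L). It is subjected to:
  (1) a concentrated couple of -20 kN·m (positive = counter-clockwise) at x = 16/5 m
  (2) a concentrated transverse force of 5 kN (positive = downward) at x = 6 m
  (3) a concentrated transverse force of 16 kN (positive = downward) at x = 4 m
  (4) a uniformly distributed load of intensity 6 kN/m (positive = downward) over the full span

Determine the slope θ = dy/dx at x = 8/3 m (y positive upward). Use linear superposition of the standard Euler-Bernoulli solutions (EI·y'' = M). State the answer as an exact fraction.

θ(8/3) = -199/33750 rad

Load 1 — applied couple M₀=-20 kN·m at a=16/5 m (b=L-a=24/5):
  θ_1 = M₀x/EI  [x≤a] = (-20)·(8/3)/100000 = -1/1875 rad
Load 2 — point force P=5 kN at a=6 m (b=L-a=2):
  θ_2 = -Px(2a-x)/(2EI)  [x≤a] = -5·(8/3)·(2·6-(8/3))/(2·100000) = -7/11250 rad
Load 3 — point force P=16 kN at a=4 m (b=L-a=4):
  θ_3 = -Px(2a-x)/(2EI)  [x≤a] = -16·(8/3)·(2·4-(8/3))/(2·100000) = -32/28125 rad
Load 4 — uniform load w=6 kN/m over full span:
  θ_4 = -wx(x²-3Lx+3L²)/(6EI) = -6·(8/3)·((8/3)²-3·8·(8/3)+3·8²)/(6·100000) = -304/84375 rad
Superposition: θ = Σ θ_i = -199/33750 rad ≈ -0.005896 rad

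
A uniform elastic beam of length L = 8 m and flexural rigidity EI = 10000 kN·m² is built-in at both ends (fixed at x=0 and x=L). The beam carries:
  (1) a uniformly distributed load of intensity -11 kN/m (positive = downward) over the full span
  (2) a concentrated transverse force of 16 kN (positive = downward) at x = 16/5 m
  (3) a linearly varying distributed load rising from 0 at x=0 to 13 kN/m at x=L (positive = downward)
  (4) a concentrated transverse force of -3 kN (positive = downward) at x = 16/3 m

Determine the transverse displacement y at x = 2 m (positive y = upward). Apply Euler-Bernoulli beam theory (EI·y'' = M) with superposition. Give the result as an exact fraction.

y(2) = 14011/13500000 m

Load 1 — uniform load w=-11 kN/m over full span:
  y_1 = -wx²(L-x)²/(24EI) = -(-11)·2²·(8-2)²/(24·10000) = 33/5000 m
Load 2 — point force P=16 kN at a=16/5 m (b=L-a=24/5):
  y_2 = -Pb²x²(3aL-(3a+b)x)/(6L³EI)  [x≤a] = -16·(24/5)²·2²·(3·(16/5)·8-(3·(16/5)+(24/5))·2)/(6·8³·10000) = -36/15625 m
Load 3 — triangular load w₀=13 kN/m (0→w₀ over full span):
  y_3 = -w₀x²(L-x)²(x+2L)/(120LEI) = -13·2²·(8-2)²·(2+2·8)/(120·8·10000) = -351/100000 m
Load 4 — point force P=-3 kN at a=16/3 m (b=L-a=8/3):
  y_4 = -Pb²x²(3aL-(3a+b)x)/(6L³EI)  [x≤a] = -(-3)·(8/3)²·2²·(3·(16/3)·8-(3·(16/3)+(8/3))·2)/(6·8³·10000) = 17/67500 m
Superposition: y = Σ y_i = 14011/13500000 m ≈ 0.001038 m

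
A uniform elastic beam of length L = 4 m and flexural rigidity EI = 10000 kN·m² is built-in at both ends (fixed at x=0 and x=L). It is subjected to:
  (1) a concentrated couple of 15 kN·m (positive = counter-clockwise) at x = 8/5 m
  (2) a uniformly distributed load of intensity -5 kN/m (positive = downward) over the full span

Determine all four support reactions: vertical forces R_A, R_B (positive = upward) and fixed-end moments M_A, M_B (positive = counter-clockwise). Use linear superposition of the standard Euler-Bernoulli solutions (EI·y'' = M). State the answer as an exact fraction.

R_A = -23/5 kN, M_A = -73/15 kN·m, R_B = -77/5 kN, M_B = 172/15 kN·m

Load 1 — applied couple M₀=15 kN·m at a=8/5 m (b=L-a=12/5):
  R_A = 6M₀ab/L³ = 6·15·(8/5)·(12/5)/4³ = 27/5 kN
  M_A = M₀b(2a-b)/L² = 15·(12/5)·(2·(8/5)-(12/5))/4² = 9/5 kN·m
  R_B = -6M₀ab/L³ = -6·15·(8/5)·(12/5)/4³ = -27/5 kN
  M_B = M₀a(2b-a)/L² = 15·(8/5)·(2·(12/5)-(8/5))/4² = 24/5 kN·m
Load 2 — uniform load w=-5 kN/m over full span:
  R_A = wL/2 = (-5)·4/2 = -10 kN
  M_A = wL²/12 = (-5)·4²/12 = -20/3 kN·m
  R_B = wL/2 = (-5)·4/2 = -10 kN
  M_B = -wL²/12 = -(-5)·4²/12 = 20/3 kN·m
Superposition: R_A = -23/5 kN, M_A = -73/15 kN·m, R_B = -77/5 kN, M_B = 172/15 kN·m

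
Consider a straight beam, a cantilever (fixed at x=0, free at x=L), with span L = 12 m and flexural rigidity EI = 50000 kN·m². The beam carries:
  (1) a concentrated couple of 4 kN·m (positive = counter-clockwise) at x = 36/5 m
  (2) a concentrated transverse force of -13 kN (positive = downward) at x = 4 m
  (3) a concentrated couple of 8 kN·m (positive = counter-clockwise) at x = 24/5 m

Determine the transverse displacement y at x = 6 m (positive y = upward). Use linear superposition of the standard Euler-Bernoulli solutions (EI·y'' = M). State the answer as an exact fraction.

y(6) = 6521/468750 m

Load 1 — applied couple M₀=4 kN·m at a=36/5 m (b=L-a=24/5):
  y_1 = M₀x²/(2EI)  [x≤a] = 4·6²/(2·50000) = 9/6250 m
Load 2 — point force P=-13 kN at a=4 m (b=L-a=8):
  y_2 = -Pa²(3x-a)/(6EI)  [x>a] = -(-13)·4²·(3·6-4)/(6·50000) = 91/9375 m
Load 3 — applied couple M₀=8 kN·m at a=24/5 m (b=L-a=36/5):
  y_3 = M₀a(2x-a)/(2EI)  [x>a] = 8·(24/5)·(2·6-(24/5))/(2·50000) = 216/78125 m
Superposition: y = Σ y_i = 6521/468750 m ≈ 0.013911 m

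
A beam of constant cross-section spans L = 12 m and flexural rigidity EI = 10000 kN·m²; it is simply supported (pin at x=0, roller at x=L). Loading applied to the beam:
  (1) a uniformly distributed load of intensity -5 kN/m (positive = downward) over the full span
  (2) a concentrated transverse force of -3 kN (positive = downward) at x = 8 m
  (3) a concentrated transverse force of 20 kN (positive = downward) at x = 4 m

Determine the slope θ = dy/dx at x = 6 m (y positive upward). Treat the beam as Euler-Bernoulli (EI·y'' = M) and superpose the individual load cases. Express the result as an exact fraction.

Load 1 — uniform load w=-5 kN/m over full span:
  θ_1 = -w(L³-6Lx²+4x³)/(24EI) = -(-5)·(12³-6·12·6²+4·6³)/(24·10000) = 0 rad
Load 2 — point force P=-3 kN at a=8 m (b=L-a=4):
  θ_2 = -Pb(L²-b²-3x²)/(6LEI)  [x≤a] = -(-3)·4·(12²-4²-3·6²)/(6·12·10000) = 1/3000 rad
Load 3 — point force P=20 kN at a=4 m (b=L-a=8):
  θ_3 = -Pa(2L²-6Lx+3x²+a²)/(6LEI)  [x>a] = -20·4·(2·12²-6·12·6+3·6²+4²)/(6·12·10000) = 1/450 rad
Superposition: θ = Σ θ_i = 23/9000 rad ≈ 0.002556 rad

θ(6) = 23/9000 rad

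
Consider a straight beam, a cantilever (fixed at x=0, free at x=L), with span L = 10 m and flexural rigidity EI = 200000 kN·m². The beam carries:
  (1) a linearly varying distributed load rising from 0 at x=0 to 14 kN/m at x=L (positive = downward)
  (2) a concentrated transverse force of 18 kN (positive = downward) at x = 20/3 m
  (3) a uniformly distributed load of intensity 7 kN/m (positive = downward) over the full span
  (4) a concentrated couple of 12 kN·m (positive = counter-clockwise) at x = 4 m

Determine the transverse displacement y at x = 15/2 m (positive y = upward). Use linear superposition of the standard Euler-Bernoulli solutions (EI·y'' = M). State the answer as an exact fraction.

Load 1 — triangular load w₀=14 kN/m (0→w₀ over full span):
  y_1 = (w₀Lx³/12-w₀L²x²/6-w₀x⁵/(120L))/EI = (14·10·(15/2)³/12-14·10²·(15/2)²/6-14·(15/2)⁵/(120·10))/200000 = -17367/409600 m
Load 2 — point force P=18 kN at a=20/3 m (b=L-a=10/3):
  y_2 = -Pa²(3x-a)/(6EI)  [x>a] = -18·(20/3)²·(3·(15/2)-(20/3))/(6·200000) = -19/1800 m
Load 3 — uniform load w=7 kN/m over full span:
  y_3 = -wx²(x²-4Lx+6L²)/(24EI) = -7·(15/2)²·((15/2)²-4·10·(15/2)+6·10²)/(24·200000) = -1197/40960 m
Load 4 — applied couple M₀=12 kN·m at a=4 m (b=L-a=6):
  y_4 = M₀a(2x-a)/(2EI)  [x>a] = 12·4·(2·(15/2)-4)/(2·200000) = 33/25000 m
Superposition: y = Σ y_i = -37259869/460800000 m ≈ -0.080859 m

y(15/2) = -37259869/460800000 m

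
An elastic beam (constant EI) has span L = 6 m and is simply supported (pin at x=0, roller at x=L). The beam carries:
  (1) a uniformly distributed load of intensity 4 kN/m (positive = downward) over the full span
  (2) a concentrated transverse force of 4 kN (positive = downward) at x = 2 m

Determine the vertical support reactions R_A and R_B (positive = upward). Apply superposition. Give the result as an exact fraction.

Load 1 — uniform load w=4 kN/m over full span:
  R_A = wL/2 = 4·6/2 = 12 kN
  R_B = wL/2 = 4·6/2 = 12 kN
Load 2 — point force P=4 kN at a=2 m (b=L-a=4):
  R_A = Pb/L = 4·4/6 = 8/3 kN
  R_B = Pa/L = 4·2/6 = 4/3 kN
Superposition: R_A = 44/3 kN, R_B = 40/3 kN

R_A = 44/3 kN, R_B = 40/3 kN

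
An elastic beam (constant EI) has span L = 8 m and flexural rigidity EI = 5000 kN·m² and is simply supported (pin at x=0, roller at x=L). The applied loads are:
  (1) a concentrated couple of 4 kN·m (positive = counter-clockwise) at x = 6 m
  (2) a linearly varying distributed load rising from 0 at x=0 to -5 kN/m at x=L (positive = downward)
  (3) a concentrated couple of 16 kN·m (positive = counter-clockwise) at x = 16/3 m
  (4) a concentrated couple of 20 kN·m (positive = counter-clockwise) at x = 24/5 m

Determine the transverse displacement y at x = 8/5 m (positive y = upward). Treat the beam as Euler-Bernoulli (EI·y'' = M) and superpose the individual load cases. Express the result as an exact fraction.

Load 1 — applied couple M₀=4 kN·m at a=6 m (b=L-a=2):
  y_1 = (M₀x³/(6L)+C₁x)/EI  [x≤a] with C₁=M₀(3b²-L²)/(6L)=-13/3 = (4·(8/5)³/(6·8)+(-13/3)·(8/5))/5000 = -103/78125 m
Load 2 — triangular load w₀=-5 kN/m (0→w₀ over full span):
  y_2 = -w₀x(7L⁴-10L²x²+3x⁴)/(360LEI) = -(-5)·(8/5)·(7·8⁴-10·8²·(8/5)²+3·(8/5)⁴)/(360·8·5000) = 88064/5859375 m
Load 3 — applied couple M₀=16 kN·m at a=16/3 m (b=L-a=8/3):
  y_3 = (M₀x³/(6L)+C₁x)/EI  [x≤a] with C₁=M₀(3b²-L²)/(6L)=-128/9 = (16·(8/5)³/(6·8)+(-128/9)·(8/5))/5000 = -3008/703125 m
Load 4 — applied couple M₀=20 kN·m at a=24/5 m (b=L-a=16/5):
  y_4 = (M₀x³/(6L)+C₁x)/EI  [x≤a] with C₁=M₀(3b²-L²)/(6L)=-208/15 = (20·(8/5)³/(6·8)+(-208/15)·(8/5))/5000 = -64/15625 m
Superposition: y = Σ y_i = 93817/17578125 m ≈ 0.005337 m

y(8/5) = 93817/17578125 m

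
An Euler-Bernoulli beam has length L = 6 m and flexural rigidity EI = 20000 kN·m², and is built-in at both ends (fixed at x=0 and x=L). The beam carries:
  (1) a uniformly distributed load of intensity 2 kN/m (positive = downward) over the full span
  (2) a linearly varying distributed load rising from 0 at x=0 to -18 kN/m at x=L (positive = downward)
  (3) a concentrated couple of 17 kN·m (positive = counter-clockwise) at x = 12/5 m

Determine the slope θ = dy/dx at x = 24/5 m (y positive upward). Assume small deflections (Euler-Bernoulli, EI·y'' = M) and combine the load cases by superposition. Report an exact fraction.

θ(24/5) = -2613/3125000 rad

Load 1 — uniform load w=2 kN/m over full span:
  θ_1 = -wx(L-x)(L-2x)/(12EI) = -2·(24/5)·(6-(24/5))·(6-2·(24/5))/(12·20000) = 27/156250 rad
Load 2 — triangular load w₀=-18 kN/m (0→w₀ over full span):
  θ_2 = -w₀(2x(L-x)(L-2x)(x+2L)+x²(L-x)²)/(120LEI) = -(-18)·(2·(24/5)·(6-(24/5))·(6-2·(24/5))·((24/5)+2·6)+(24/5)²·(6-(24/5))²)/(120·6·20000) = -324/390625 rad
Load 3 — applied couple M₀=17 kN·m at a=12/5 m (b=L-a=18/5):
  θ_3 = (R_Ax²/2 - M_Ax - M₀(x-a))/EI  [x>a] with R_A=102/25, M_A=51/25 = ((102/25)·(24/5)²/2 - (51/25)·(24/5) - 17·((24/5)-(12/5)))/20000 = -561/3125000 rad
Superposition: θ = Σ θ_i = -2613/3125000 rad ≈ -0.000836 rad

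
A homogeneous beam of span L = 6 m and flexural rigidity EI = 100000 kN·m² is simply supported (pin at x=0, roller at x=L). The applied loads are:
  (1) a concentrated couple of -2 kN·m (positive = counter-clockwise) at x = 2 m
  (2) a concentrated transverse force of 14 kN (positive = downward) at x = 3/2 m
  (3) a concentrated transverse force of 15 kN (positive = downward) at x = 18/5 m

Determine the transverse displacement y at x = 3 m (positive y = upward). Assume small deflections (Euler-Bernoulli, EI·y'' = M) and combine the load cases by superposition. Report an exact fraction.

y(3) = -43813/40000000 m

Load 1 — applied couple M₀=-2 kN·m at a=2 m (b=L-a=4):
  y_1 = (M₀x³/(6L)-M₀(x-a)²/2+C₁x)/EI  [x>a] with C₁=M₀(3b²-L²)/(6L)=-2/3 = ((-2)·3³/(6·6)-(-2)·(3-2)²/2+(-2/3)·3)/100000 = -1/40000 m
Load 2 — point force P=14 kN at a=3/2 m (b=L-a=9/2):
  y_2 = -Pa(L-x)(2Lx-a²-x²)/(6LEI)  [x>a] = -14·(3/2)·(6-3)·(2·6·3-(3/2)²-3²)/(6·6·100000) = -693/1600000 m
Load 3 — point force P=15 kN at a=18/5 m (b=L-a=12/5):
  y_3 = -Pbx(L²-b²-x²)/(6LEI)  [x≤a] = -15·(12/5)·3·(6²-(12/5)²-3²)/(6·6·100000) = -1593/2500000 m
Superposition: y = Σ y_i = -43813/40000000 m ≈ -0.001095 m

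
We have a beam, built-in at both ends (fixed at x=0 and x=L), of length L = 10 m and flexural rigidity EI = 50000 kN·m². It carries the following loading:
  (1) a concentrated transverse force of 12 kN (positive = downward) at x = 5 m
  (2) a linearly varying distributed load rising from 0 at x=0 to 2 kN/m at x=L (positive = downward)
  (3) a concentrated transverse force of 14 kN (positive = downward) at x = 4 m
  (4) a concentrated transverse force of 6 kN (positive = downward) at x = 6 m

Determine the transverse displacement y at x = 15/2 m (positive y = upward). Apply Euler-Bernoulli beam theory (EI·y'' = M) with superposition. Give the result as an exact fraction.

y(15/2) = -14347/7680000 m

Load 1 — point force P=12 kN at a=5 m (b=L-a=5):
  y_1 = -Pa²(L-x)²(3bL-(3b+a)(L-x))/(6L³EI)  [x>a] = -12·5²·(10-(15/2))²·(3·5·10-(3·5+5)·(10-(15/2)))/(6·10³·50000) = -1/1600 m
Load 2 — triangular load w₀=2 kN/m (0→w₀ over full span):
  y_2 = -w₀x²(L-x)²(x+2L)/(120LEI) = -2·(15/2)²·(10-(15/2))²·((15/2)+2·10)/(120·10·50000) = -33/102400 m
Load 3 — point force P=14 kN at a=4 m (b=L-a=6):
  y_3 = -Pa²(L-x)²(3bL-(3b+a)(L-x))/(6L³EI)  [x>a] = -14·4²·(10-(15/2))²·(3·6·10-(3·6+4)·(10-(15/2)))/(6·10³·50000) = -7/12000 m
Load 4 — point force P=6 kN at a=6 m (b=L-a=4):
  y_4 = -Pa²(L-x)²(3bL-(3b+a)(L-x))/(6L³EI)  [x>a] = -6·6²·(10-(15/2))²·(3·4·10-(3·4+6)·(10-(15/2)))/(6·10³·50000) = -27/80000 m
Superposition: y = Σ y_i = -14347/7680000 m ≈ -0.001868 m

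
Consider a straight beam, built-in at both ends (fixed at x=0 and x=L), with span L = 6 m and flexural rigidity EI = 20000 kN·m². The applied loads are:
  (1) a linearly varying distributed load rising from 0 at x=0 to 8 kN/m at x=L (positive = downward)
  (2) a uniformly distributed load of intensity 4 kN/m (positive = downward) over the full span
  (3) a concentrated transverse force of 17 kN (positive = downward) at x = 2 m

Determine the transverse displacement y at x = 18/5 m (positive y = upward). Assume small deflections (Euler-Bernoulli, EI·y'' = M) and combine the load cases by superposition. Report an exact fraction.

y(18/5) = -54179/29296875 m

Load 1 — triangular load w₀=8 kN/m (0→w₀ over full span):
  y_1 = -w₀x²(L-x)²(x+2L)/(120LEI) = -8·(18/5)²·(6-(18/5))²·((18/5)+2·6)/(120·6·20000) = -6318/9765625 m
Load 2 — uniform load w=4 kN/m over full span:
  y_2 = -wx²(L-x)²/(24EI) = -4·(18/5)²·(6-(18/5))²/(24·20000) = -243/390625 m
Load 3 — point force P=17 kN at a=2 m (b=L-a=4):
  y_3 = -Pa²(L-x)²(3bL-(3b+a)(L-x))/(6L³EI)  [x>a] = -17·2²·(6-(18/5))²·(3·4·6-(3·4+2)·(6-(18/5)))/(6·6³·20000) = -136/234375 m
Superposition: y = Σ y_i = -54179/29296875 m ≈ -0.001849 m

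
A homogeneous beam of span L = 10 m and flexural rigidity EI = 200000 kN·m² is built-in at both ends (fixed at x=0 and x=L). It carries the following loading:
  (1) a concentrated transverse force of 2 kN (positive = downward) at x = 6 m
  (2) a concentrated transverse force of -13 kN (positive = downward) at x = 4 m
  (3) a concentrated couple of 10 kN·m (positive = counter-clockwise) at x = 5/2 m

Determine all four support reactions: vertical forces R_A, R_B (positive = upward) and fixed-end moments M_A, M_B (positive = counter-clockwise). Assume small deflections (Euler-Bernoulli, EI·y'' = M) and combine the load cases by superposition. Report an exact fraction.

Load 1 — point force P=2 kN at a=6 m (b=L-a=4):
  R_A = Pb²(3a+b)/L³ = 2·4²·(3·6+4)/10³ = 88/125 kN
  M_A = Pab²/L² = 2·6·4²/10² = 48/25 kN·m
  R_B = Pa²(a+3b)/L³ = 2·6²·(6+3·4)/10³ = 162/125 kN
  M_B = -Pa²b/L² = -2·6²·4/10² = -72/25 kN·m
Load 2 — point force P=-13 kN at a=4 m (b=L-a=6):
  R_A = Pb²(3a+b)/L³ = (-13)·6²·(3·4+6)/10³ = -1053/125 kN
  M_A = Pab²/L² = (-13)·4·6²/10² = -468/25 kN·m
  R_B = Pa²(a+3b)/L³ = (-13)·4²·(4+3·6)/10³ = -572/125 kN
  M_B = -Pa²b/L² = -(-13)·4²·6/10² = 312/25 kN·m
Load 3 — applied couple M₀=10 kN·m at a=5/2 m (b=L-a=15/2):
  R_A = 6M₀ab/L³ = 6·10·(5/2)·(15/2)/10³ = 9/8 kN
  M_A = M₀b(2a-b)/L² = 10·(15/2)·(2·(5/2)-(15/2))/10² = -15/8 kN·m
  R_B = -6M₀ab/L³ = -6·10·(5/2)·(15/2)/10³ = -9/8 kN
  M_B = M₀a(2b-a)/L² = 10·(5/2)·(2·(15/2)-(5/2))/10² = 25/8 kN·m
Superposition: R_A = -1319/200 kN, M_A = -747/40 kN·m, R_B = -881/200 kN, M_B = 509/40 kN·m

R_A = -1319/200 kN, M_A = -747/40 kN·m, R_B = -881/200 kN, M_B = 509/40 kN·m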